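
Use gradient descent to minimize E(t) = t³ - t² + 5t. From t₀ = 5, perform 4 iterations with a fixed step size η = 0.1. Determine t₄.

-45.8979107

E′(t) = 3t² - 2t + 5
t₁ = 5 − 0.1·70 = -2
t₂ = -2 − 0.1·21 = -4.1
t₃ = -4.1 − 0.1·63.63 = -10.463
t₄ = -10.463 − 0.1·354.349107 = -45.8979107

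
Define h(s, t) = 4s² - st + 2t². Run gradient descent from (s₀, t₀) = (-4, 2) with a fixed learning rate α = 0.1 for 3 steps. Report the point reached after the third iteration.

(0.034, 0.248)

∇h = (8s - t, -s + 4t)
(s₁, t₁) = (-4, 2) − 0.1·(-34, 12) = (-0.6, 0.8)
(s₂, t₂) = (-0.6, 0.8) − 0.1·(-5.6, 3.8) = (-0.04, 0.42)
(s₃, t₃) = (-0.04, 0.42) − 0.1·(-0.74, 1.72) = (0.034, 0.248)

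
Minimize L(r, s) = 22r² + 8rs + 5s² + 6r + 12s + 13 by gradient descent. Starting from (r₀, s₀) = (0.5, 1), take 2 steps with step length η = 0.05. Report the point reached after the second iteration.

(1.38, -0.23)

∇L = (44r + 8s + 6, 8r + 10s + 12)
Step 1: at (0.5, 1), ∇L = (36, 26) → (0.5, 1) − 0.05·(36, 26) = (-1.3, -0.3)
Step 2: at (-1.3, -0.3), ∇L = (-53.6, -1.4) → (-1.3, -0.3) − 0.05·(-53.6, -1.4) = (1.38, -0.23)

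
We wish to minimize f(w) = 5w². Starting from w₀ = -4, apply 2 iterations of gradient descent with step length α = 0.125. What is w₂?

-0.25

f′(w) = 10w
w₁ = -4 − 0.125·(-40) = 1
w₂ = 1 − 0.125·10 = -0.25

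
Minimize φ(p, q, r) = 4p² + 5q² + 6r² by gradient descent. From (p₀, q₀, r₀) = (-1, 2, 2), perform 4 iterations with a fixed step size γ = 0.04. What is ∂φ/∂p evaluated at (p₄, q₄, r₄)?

-1.71051008

∇φ = (8p, 10q, 12r)
Step 1: at (-1, 2, 2), ∇φ = (-8, 20, 24) → (-1, 2, 2) − 0.04·(-8, 20, 24) = (-0.68, 1.2, 1.04)
Step 2: at (-0.68, 1.2, 1.04), ∇φ = (-5.44, 12, 12.48) → (-0.68, 1.2, 1.04) − 0.04·(-5.44, 12, 12.48) = (-0.4624, 0.72, 0.5408)
Step 3: at (-0.4624, 0.72, 0.5408), ∇φ = (-3.6992, 7.2, 6.4896) → (-0.4624, 0.72, 0.5408) − 0.04·(-3.6992, 7.2, 6.4896) = (-0.314432, 0.432, 0.281216)
Step 4: at (-0.314432, 0.432, 0.281216), ∇φ = (-2.515456, 4.32, 3.374592) → (-0.314432, 0.432, 0.281216) − 0.04·(-2.515456, 4.32, 3.374592) = (-0.21381376, 0.2592, 0.14623232)
∂φ/∂p at (-0.21381376, 0.2592, 0.14623232) = -1.71051008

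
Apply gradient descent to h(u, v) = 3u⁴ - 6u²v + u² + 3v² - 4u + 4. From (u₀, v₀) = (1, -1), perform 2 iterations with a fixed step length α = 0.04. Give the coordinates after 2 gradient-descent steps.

(0.23961856, -0.391744)

∇h = (12u³ - 12uv + 2u - 4, -6u² + 6v)
(u₁, v₁) = (1, -1) − 0.04·(22, -12) = (0.12, -0.52)
(u₂, v₂) = (0.12, -0.52) − 0.04·(-2.990464, -3.2064) = (0.23961856, -0.391744)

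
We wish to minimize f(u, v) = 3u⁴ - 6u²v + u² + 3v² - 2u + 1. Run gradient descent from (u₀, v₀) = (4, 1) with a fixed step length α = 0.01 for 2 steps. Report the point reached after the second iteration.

∇f = (12u³ - 12uv + 2u - 2, -6u² + 6v)
(u₁, v₁) = (4, 1) − 0.01·(726, -90) = (-3.26, 1.9)
(u₂, v₂) = (-3.26, 1.9) − 0.01·(-349.943712, -52.3656) = (0.23943712, 2.423656)

(0.23943712, 2.423656)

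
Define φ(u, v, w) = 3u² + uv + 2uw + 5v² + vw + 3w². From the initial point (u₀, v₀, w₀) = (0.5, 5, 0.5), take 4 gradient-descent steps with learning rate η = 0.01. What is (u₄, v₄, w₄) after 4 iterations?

(0.20792822, 3.25527884, 0.20792822)

∇φ = (6u + v + 2w, u + 10v + w, 2u + v + 6w)
Step 1: at (0.5, 5, 0.5), ∇φ = (9, 51, 9) → (0.5, 5, 0.5) − 0.01·(9, 51, 9) = (0.41, 4.49, 0.41)
Step 2: at (0.41, 4.49, 0.41), ∇φ = (7.77, 45.72, 7.77) → (0.41, 4.49, 0.41) − 0.01·(7.77, 45.72, 7.77) = (0.3323, 4.0328, 0.3323)
Step 3: at (0.3323, 4.0328, 0.3323), ∇φ = (6.6912, 40.9926, 6.6912) → (0.3323, 4.0328, 0.3323) − 0.01·(6.6912, 40.9926, 6.6912) = (0.265388, 3.622874, 0.265388)
Step 4: at (0.265388, 3.622874, 0.265388), ∇φ = (5.745978, 36.759516, 5.745978) → (0.265388, 3.622874, 0.265388) − 0.01·(5.745978, 36.759516, 5.745978) = (0.20792822, 3.25527884, 0.20792822)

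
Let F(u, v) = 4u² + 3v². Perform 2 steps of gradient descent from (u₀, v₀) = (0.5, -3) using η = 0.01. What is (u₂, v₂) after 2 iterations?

∇F = (8u, 6v)
Step 1: at (0.5, -3), ∇F = (4, -18) → (0.5, -3) − 0.01·(4, -18) = (0.46, -2.82)
Step 2: at (0.46, -2.82), ∇F = (3.68, -16.92) → (0.46, -2.82) − 0.01·(3.68, -16.92) = (0.4232, -2.6508)

(0.4232, -2.6508)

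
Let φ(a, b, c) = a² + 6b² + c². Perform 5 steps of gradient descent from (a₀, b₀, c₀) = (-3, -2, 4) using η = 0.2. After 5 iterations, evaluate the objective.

694.3623373824

∇φ = (2a, 12b, 2c)
(a₁, b₁, c₁) = (-3, -2, 4) − 0.2·(-6, -24, 8) = (-1.8, 2.8, 2.4)
(a₂, b₂, c₂) = (-1.8, 2.8, 2.4) − 0.2·(-3.6, 33.6, 4.8) = (-1.08, -3.92, 1.44)
(a₃, b₃, c₃) = (-1.08, -3.92, 1.44) − 0.2·(-2.16, -47.04, 2.88) = (-0.648, 5.488, 0.864)
(a₄, b₄, c₄) = (-0.648, 5.488, 0.864) − 0.2·(-1.296, 65.856, 1.728) = (-0.3888, -7.6832, 0.5184)
(a₅, b₅, c₅) = (-0.3888, -7.6832, 0.5184) − 0.2·(-0.7776, -92.1984, 1.0368) = (-0.23328, 10.75648, 0.31104)
φ(-0.23328, 10.75648, 0.31104) = 694.3623373824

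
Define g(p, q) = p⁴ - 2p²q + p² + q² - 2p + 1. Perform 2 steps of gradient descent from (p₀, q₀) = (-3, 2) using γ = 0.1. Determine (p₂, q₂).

(-81.7392, 10.408)

∇g = (4p³ - 4pq + 2p - 2, -2p² + 2q)
(p₁, q₁) = (-3, 2) − 0.1·(-92, -14) = (6.2, 3.4)
(p₂, q₂) = (6.2, 3.4) − 0.1·(879.392, -70.08) = (-81.7392, 10.408)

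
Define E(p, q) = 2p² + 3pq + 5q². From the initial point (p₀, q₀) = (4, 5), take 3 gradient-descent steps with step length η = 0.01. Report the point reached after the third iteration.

(3.159621, 3.34584)

∇E = (4p + 3q, 3p + 10q)
Step 1: at (4, 5), ∇E = (31, 62) → (4, 5) − 0.01·(31, 62) = (3.69, 4.38)
Step 2: at (3.69, 4.38), ∇E = (27.9, 54.87) → (3.69, 4.38) − 0.01·(27.9, 54.87) = (3.411, 3.8313)
Step 3: at (3.411, 3.8313), ∇E = (25.1379, 48.546) → (3.411, 3.8313) − 0.01·(25.1379, 48.546) = (3.159621, 3.34584)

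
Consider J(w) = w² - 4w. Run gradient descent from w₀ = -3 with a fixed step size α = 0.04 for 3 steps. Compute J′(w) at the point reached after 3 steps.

-7.78688

J′(w) = 2w - 4
Step 1: J′(-3) = -10; w₁ = -3 − 0.04·(-10) = -2.6
Step 2: J′(-2.6) = -9.2; w₂ = -2.6 − 0.04·(-9.2) = -2.232
Step 3: J′(-2.232) = -8.464; w₃ = -2.232 − 0.04·(-8.464) = -1.89344
J′(w) at (-1.89344) = -7.78688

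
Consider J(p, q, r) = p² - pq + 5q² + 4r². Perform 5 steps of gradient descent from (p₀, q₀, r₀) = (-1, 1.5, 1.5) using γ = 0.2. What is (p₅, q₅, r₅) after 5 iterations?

(0.14592, -1.81504, -0.11664)

∇J = (2p - q, -p + 10q, 8r)
(p₁, q₁, r₁) = (-1, 1.5, 1.5) − 0.2·(-3.5, 16, 12) = (-0.3, -1.7, -0.9)
(p₂, q₂, r₂) = (-0.3, -1.7, -0.9) − 0.2·(1.1, -16.7, -7.2) = (-0.52, 1.64, 0.54)
(p₃, q₃, r₃) = (-0.52, 1.64, 0.54) − 0.2·(-2.68, 16.92, 4.32) = (0.016, -1.744, -0.324)
(p₄, q₄, r₄) = (0.016, -1.744, -0.324) − 0.2·(1.776, -17.456, -2.592) = (-0.3392, 1.7472, 0.1944)
(p₅, q₅, r₅) = (-0.3392, 1.7472, 0.1944) − 0.2·(-2.4256, 17.8112, 1.5552) = (0.14592, -1.81504, -0.11664)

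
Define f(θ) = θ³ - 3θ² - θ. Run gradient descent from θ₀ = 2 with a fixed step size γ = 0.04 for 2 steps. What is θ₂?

f′(θ) = 3θ² - 6θ - 1
θ₁ = 2 − 0.04·(-1) = 2.04
θ₂ = 2.04 − 0.04·(-0.7552) = 2.070208

2.070208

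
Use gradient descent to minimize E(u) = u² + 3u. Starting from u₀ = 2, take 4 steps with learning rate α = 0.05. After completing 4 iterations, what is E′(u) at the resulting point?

4.5927

E′(u) = 2u + 3
u₁ = 2 − 0.05·7 = 1.65
u₂ = 1.65 − 0.05·6.3 = 1.335
u₃ = 1.335 − 0.05·5.67 = 1.0515
u₄ = 1.0515 − 0.05·5.103 = 0.79635
E′(u) at (0.79635) = 4.5927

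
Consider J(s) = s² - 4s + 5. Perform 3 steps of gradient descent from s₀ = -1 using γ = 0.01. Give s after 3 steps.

J′(s) = 2s - 4
Step 1: J′(-1) = -6; s₁ = -1 − 0.01·(-6) = -0.94
Step 2: J′(-0.94) = -5.88; s₂ = -0.94 − 0.01·(-5.88) = -0.8812
Step 3: J′(-0.8812) = -5.7624; s₃ = -0.8812 − 0.01·(-5.7624) = -0.823576

-0.823576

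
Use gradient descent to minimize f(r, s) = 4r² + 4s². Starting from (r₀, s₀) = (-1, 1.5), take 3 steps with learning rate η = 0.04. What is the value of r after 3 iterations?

∇f = (8r, 8s)
(r₁, s₁) = (-1, 1.5) − 0.04·(-8, 12) = (-0.68, 1.02)
(r₂, s₂) = (-0.68, 1.02) − 0.04·(-5.44, 8.16) = (-0.4624, 0.6936)
(r₃, s₃) = (-0.4624, 0.6936) − 0.04·(-3.6992, 5.5488) = (-0.314432, 0.471648)
r = -0.314432

-0.314432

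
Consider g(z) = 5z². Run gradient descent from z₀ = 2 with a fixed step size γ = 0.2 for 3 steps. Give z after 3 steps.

-2

g′(z) = 10z
z₁ = 2 − 0.2·20 = -2
z₂ = -2 − 0.2·(-20) = 2
z₃ = 2 − 0.2·20 = -2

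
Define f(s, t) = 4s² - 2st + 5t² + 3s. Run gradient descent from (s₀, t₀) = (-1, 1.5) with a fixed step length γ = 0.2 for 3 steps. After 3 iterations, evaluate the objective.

57.772624

∇f = (8s - 2t + 3, -2s + 10t)
Step 1: at (-1, 1.5), ∇f = (-8, 17) → (-1, 1.5) − 0.2·(-8, 17) = (0.6, -1.9)
Step 2: at (0.6, -1.9), ∇f = (11.6, -20.2) → (0.6, -1.9) − 0.2·(11.6, -20.2) = (-1.72, 2.14)
Step 3: at (-1.72, 2.14), ∇f = (-15.04, 24.84) → (-1.72, 2.14) − 0.2·(-15.04, 24.84) = (1.288, -2.828)
f(1.288, -2.828) = 57.772624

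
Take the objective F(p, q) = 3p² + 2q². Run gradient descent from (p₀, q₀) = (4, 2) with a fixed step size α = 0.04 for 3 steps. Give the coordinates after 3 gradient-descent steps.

∇F = (6p, 4q)
(p₁, q₁) = (4, 2) − 0.04·(24, 8) = (3.04, 1.68)
(p₂, q₂) = (3.04, 1.68) − 0.04·(18.24, 6.72) = (2.3104, 1.4112)
(p₃, q₃) = (2.3104, 1.4112) − 0.04·(13.8624, 5.6448) = (1.755904, 1.185408)

(1.755904, 1.185408)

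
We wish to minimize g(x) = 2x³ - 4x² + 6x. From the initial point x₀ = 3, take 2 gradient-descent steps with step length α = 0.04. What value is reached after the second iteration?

g′(x) = 6x² - 8x + 6
x₁ = 3 − 0.04·36 = 1.56
x₂ = 1.56 − 0.04·8.1216 = 1.235136

1.235136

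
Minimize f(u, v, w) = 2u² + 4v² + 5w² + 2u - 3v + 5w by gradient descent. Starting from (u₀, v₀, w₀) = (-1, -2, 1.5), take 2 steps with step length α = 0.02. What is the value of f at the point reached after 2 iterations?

17.47091904

∇f = (4u + 2, 8v - 3, 10w + 5)
(u₁, v₁, w₁) = (-1, -2, 1.5) − 0.02·(-2, -19, 20) = (-0.96, -1.62, 1.1)
(u₂, v₂, w₂) = (-0.96, -1.62, 1.1) − 0.02·(-1.84, -15.96, 16) = (-0.9232, -1.3008, 0.78)
f(-0.9232, -1.3008, 0.78) = 17.47091904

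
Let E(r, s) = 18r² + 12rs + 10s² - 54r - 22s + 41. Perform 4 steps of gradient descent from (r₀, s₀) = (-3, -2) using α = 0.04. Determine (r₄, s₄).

∇E = (36r + 12s - 54, 12r + 20s - 22)
Step 1: at (-3, -2), ∇E = (-186, -98) → (-3, -2) − 0.04·(-186, -98) = (4.44, 1.92)
Step 2: at (4.44, 1.92), ∇E = (128.88, 69.68) → (4.44, 1.92) − 0.04·(128.88, 69.68) = (-0.7152, -0.8672)
Step 3: at (-0.7152, -0.8672), ∇E = (-90.1536, -47.9264) → (-0.7152, -0.8672) − 0.04·(-90.1536, -47.9264) = (2.890944, 1.049856)
Step 4: at (2.890944, 1.049856), ∇E = (62.672256, 33.688448) → (2.890944, 1.049856) − 0.04·(62.672256, 33.688448) = (0.38405376, -0.29768192)

(0.38405376, -0.29768192)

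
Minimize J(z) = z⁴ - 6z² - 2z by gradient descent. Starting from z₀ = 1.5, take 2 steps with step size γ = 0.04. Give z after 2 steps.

J′(z) = 4z³ - 12z - 2
Step 1: J′(1.5) = -6.5; z₁ = 1.5 − 0.04·(-6.5) = 1.76
Step 2: J′(1.76) = -1.312896; z₂ = 1.76 − 0.04·(-1.312896) = 1.81251584

1.81251584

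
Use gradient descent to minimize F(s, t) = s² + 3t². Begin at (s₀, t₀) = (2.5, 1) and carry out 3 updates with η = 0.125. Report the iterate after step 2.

(1.40625, 0.0625)

∇F = (2s, 6t)
Step 1: at (2.5, 1), ∇F = (5, 6) → (2.5, 1) − 0.125·(5, 6) = (1.875, 0.25)
Step 2: at (1.875, 0.25), ∇F = (3.75, 1.5) → (1.875, 0.25) − 0.125·(3.75, 1.5) = (1.40625, 0.0625)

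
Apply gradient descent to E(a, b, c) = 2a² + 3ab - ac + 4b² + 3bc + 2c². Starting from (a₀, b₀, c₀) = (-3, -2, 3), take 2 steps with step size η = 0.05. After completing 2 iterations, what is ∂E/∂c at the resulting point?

∇E = (4a + 3b - c, 3a + 8b + 3c, -a + 3b + 4c)
Step 1: at (-3, -2, 3), ∇E = (-21, -16, 9) → (-3, -2, 3) − 0.05·(-21, -16, 9) = (-1.95, -1.2, 2.55)
Step 2: at (-1.95, -1.2, 2.55), ∇E = (-13.95, -7.8, 8.55) → (-1.95, -1.2, 2.55) − 0.05·(-13.95, -7.8, 8.55) = (-1.2525, -0.81, 2.1225)
∂E/∂c at (-1.2525, -0.81, 2.1225) = 7.3125

7.3125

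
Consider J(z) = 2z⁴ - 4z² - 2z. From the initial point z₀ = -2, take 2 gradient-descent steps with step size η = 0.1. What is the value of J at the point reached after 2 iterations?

J′(z) = 8z³ - 8z - 2
Step 1: J′(-2) = -50; z₁ = -2 − 0.1·(-50) = 3
Step 2: J′(3) = 190; z₂ = 3 − 0.1·190 = -16
J(-16) = 130080

130080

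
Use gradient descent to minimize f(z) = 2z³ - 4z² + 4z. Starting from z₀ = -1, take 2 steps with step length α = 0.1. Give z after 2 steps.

f′(z) = 6z² - 8z + 4
z₁ = -1 − 0.1·18 = -2.8
z₂ = -2.8 − 0.1·73.44 = -10.144

-10.144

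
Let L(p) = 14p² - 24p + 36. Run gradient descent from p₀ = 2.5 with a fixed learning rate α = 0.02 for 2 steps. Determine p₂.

L′(p) = 28p - 24
p₁ = 2.5 − 0.02·46 = 1.58
p₂ = 1.58 − 0.02·20.24 = 1.1752

1.1752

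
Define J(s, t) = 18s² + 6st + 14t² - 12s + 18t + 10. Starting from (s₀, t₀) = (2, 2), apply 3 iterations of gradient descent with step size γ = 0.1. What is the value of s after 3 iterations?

∇J = (36s + 6t - 12, 6s + 28t + 18)
(s₁, t₁) = (2, 2) − 0.1·(72, 86) = (-5.2, -6.6)
(s₂, t₂) = (-5.2, -6.6) − 0.1·(-238.8, -198) = (18.68, 13.2)
(s₃, t₃) = (18.68, 13.2) − 0.1·(739.68, 499.68) = (-55.288, -36.768)
s = -55.288

-55.288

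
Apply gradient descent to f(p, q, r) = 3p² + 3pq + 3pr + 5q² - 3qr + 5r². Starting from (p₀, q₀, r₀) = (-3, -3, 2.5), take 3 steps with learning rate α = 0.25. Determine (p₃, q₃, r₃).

(7.1484375, 37.1953125, -25.453125)

∇f = (6p + 3q + 3r, 3p + 10q - 3r, 3p - 3q + 10r)
Step 1: at (-3, -3, 2.5), ∇f = (-19.5, -46.5, 25) → (-3, -3, 2.5) − 0.25·(-19.5, -46.5, 25) = (1.875, 8.625, -3.75)
Step 2: at (1.875, 8.625, -3.75), ∇f = (25.875, 103.125, -57.75) → (1.875, 8.625, -3.75) − 0.25·(25.875, 103.125, -57.75) = (-4.59375, -17.15625, 10.6875)
Step 3: at (-4.59375, -17.15625, 10.6875), ∇f = (-46.96875, -217.40625, 144.5625) → (-4.59375, -17.15625, 10.6875) − 0.25·(-46.96875, -217.40625, 144.5625) = (7.1484375, 37.1953125, -25.453125)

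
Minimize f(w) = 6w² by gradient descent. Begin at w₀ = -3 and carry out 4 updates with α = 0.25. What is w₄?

f′(w) = 12w
w₁ = -3 − 0.25·(-36) = 6
w₂ = 6 − 0.25·72 = -12
w₃ = -12 − 0.25·(-144) = 24
w₄ = 24 − 0.25·288 = -48

-48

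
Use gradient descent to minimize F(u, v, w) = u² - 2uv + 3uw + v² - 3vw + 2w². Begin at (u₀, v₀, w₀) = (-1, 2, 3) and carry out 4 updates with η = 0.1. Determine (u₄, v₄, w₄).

∇F = (2u - 2v + 3w, -2u + 2v - 3w, 3u - 3v + 4w)
Step 1: at (-1, 2, 3), ∇F = (3, -3, 3) → (-1, 2, 3) − 0.1·(3, -3, 3) = (-1.3, 2.3, 2.7)
Step 2: at (-1.3, 2.3, 2.7), ∇F = (0.9, -0.9, 0) → (-1.3, 2.3, 2.7) − 0.1·(0.9, -0.9, 0) = (-1.39, 2.39, 2.7)
Step 3: at (-1.39, 2.39, 2.7), ∇F = (0.54, -0.54, -0.54) → (-1.39, 2.39, 2.7) − 0.1·(0.54, -0.54, -0.54) = (-1.444, 2.444, 2.754)
Step 4: at (-1.444, 2.444, 2.754), ∇F = (0.486, -0.486, -0.648) → (-1.444, 2.444, 2.754) − 0.1·(0.486, -0.486, -0.648) = (-1.4926, 2.4926, 2.8188)

(-1.4926, 2.4926, 2.8188)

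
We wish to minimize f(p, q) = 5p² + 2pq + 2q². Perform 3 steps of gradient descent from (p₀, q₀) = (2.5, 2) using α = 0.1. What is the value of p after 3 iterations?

-0.1

∇f = (10p + 2q, 2p + 4q)
(p₁, q₁) = (2.5, 2) − 0.1·(29, 13) = (-0.4, 0.7)
(p₂, q₂) = (-0.4, 0.7) − 0.1·(-2.6, 2) = (-0.14, 0.5)
(p₃, q₃) = (-0.14, 0.5) − 0.1·(-0.4, 1.72) = (-0.1, 0.328)
p = -0.1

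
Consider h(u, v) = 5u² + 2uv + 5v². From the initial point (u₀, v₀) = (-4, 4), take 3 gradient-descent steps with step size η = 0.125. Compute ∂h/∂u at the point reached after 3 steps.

0

∇h = (10u + 2v, 2u + 10v)
(u₁, v₁) = (-4, 4) − 0.125·(-32, 32) = (0, 0)
(u₂, v₂) = (0, 0) − 0.125·(0, 0) = (0, 0)
(u₃, v₃) = (0, 0) − 0.125·(0, 0) = (0, 0)
∂h/∂u at (0, 0) = 0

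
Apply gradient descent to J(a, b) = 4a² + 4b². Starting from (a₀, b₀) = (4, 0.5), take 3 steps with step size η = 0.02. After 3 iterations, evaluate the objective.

22.83437205504

∇J = (8a, 8b)
Step 1: at (4, 0.5), ∇J = (32, 4) → (4, 0.5) − 0.02·(32, 4) = (3.36, 0.42)
Step 2: at (3.36, 0.42), ∇J = (26.88, 3.36) → (3.36, 0.42) − 0.02·(26.88, 3.36) = (2.8224, 0.3528)
Step 3: at (2.8224, 0.3528), ∇J = (22.5792, 2.8224) → (2.8224, 0.3528) − 0.02·(22.5792, 2.8224) = (2.370816, 0.296352)
J(2.370816, 0.296352) = 22.83437205504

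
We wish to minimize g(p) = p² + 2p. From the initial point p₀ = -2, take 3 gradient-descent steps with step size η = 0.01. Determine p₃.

-1.941192

g′(p) = 2p + 2
p₁ = -2 − 0.01·(-2) = -1.98
p₂ = -1.98 − 0.01·(-1.96) = -1.9604
p₃ = -1.9604 − 0.01·(-1.9208) = -1.941192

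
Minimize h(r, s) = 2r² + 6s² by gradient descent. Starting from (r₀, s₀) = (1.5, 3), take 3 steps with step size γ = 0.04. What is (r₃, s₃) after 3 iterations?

∇h = (4r, 12s)
Step 1: at (1.5, 3), ∇h = (6, 36) → (1.5, 3) − 0.04·(6, 36) = (1.26, 1.56)
Step 2: at (1.26, 1.56), ∇h = (5.04, 18.72) → (1.26, 1.56) − 0.04·(5.04, 18.72) = (1.0584, 0.8112)
Step 3: at (1.0584, 0.8112), ∇h = (4.2336, 9.7344) → (1.0584, 0.8112) − 0.04·(4.2336, 9.7344) = (0.889056, 0.421824)

(0.889056, 0.421824)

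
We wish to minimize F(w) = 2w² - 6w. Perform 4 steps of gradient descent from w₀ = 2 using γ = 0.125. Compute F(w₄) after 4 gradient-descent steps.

-4.498046875

F′(w) = 4w - 6
Step 1: F′(2) = 2; w₁ = 2 − 0.125·2 = 1.75
Step 2: F′(1.75) = 1; w₂ = 1.75 − 0.125·1 = 1.625
Step 3: F′(1.625) = 0.5; w₃ = 1.625 − 0.125·0.5 = 1.5625
Step 4: F′(1.5625) = 0.25; w₄ = 1.5625 − 0.125·0.25 = 1.53125
F(1.53125) = -4.498046875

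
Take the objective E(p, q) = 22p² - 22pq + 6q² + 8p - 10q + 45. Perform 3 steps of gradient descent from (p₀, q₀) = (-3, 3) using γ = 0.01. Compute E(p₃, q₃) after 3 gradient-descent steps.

∇E = (44p - 22q + 8, -22p + 12q - 10)
Step 1: at (-3, 3), ∇E = (-190, 92) → (-3, 3) − 0.01·(-190, 92) = (-1.1, 2.08)
Step 2: at (-1.1, 2.08), ∇E = (-86.16, 39.16) → (-1.1, 2.08) − 0.01·(-86.16, 39.16) = (-0.2384, 1.6884)
Step 3: at (-0.2384, 1.6884), ∇E = (-39.6344, 15.5056) → (-0.2384, 1.6884) − 0.01·(-39.6344, 15.5056) = (0.157944, 1.533344)
E(0.157944, 1.533344) = 40.257779026816

40.257779026816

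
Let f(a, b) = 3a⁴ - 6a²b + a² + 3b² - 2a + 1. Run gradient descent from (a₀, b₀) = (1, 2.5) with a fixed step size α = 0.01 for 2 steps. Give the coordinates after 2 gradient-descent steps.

(1.32049216, 2.348944)

∇f = (12a³ - 12ab + 2a - 2, -6a² + 6b)
Step 1: at (1, 2.5), ∇f = (-18, 9) → (1, 2.5) − 0.01·(-18, 9) = (1.18, 2.41)
Step 2: at (1.18, 2.41), ∇f = (-14.049216, 6.1056) → (1.18, 2.41) − 0.01·(-14.049216, 6.1056) = (1.32049216, 2.348944)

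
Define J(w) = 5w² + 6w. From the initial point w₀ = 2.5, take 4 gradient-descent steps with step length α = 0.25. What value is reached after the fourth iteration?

J′(w) = 10w + 6
w₁ = 2.5 − 0.25·31 = -5.25
w₂ = -5.25 − 0.25·(-46.5) = 6.375
w₃ = 6.375 − 0.25·69.75 = -11.0625
w₄ = -11.0625 − 0.25·(-104.625) = 15.09375

15.09375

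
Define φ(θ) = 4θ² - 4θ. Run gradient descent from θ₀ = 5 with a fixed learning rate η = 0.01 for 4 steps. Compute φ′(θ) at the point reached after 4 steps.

25.79014656

φ′(θ) = 8θ - 4
θ₁ = 5 − 0.01·36 = 4.64
θ₂ = 4.64 − 0.01·33.12 = 4.3088
θ₃ = 4.3088 − 0.01·30.4704 = 4.004096
θ₄ = 4.004096 − 0.01·28.032768 = 3.72376832
φ′(θ) at (3.72376832) = 25.79014656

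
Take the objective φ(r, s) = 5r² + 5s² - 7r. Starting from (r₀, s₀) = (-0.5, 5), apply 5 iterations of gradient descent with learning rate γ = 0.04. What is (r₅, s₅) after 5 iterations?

∇φ = (10r - 7, 10s)
(r₁, s₁) = (-0.5, 5) − 0.04·(-12, 50) = (-0.02, 3)
(r₂, s₂) = (-0.02, 3) − 0.04·(-7.2, 30) = (0.268, 1.8)
(r₃, s₃) = (0.268, 1.8) − 0.04·(-4.32, 18) = (0.4408, 1.08)
(r₄, s₄) = (0.4408, 1.08) − 0.04·(-2.592, 10.8) = (0.54448, 0.648)
(r₅, s₅) = (0.54448, 0.648) − 0.04·(-1.5552, 6.48) = (0.606688, 0.3888)

(0.606688, 0.3888)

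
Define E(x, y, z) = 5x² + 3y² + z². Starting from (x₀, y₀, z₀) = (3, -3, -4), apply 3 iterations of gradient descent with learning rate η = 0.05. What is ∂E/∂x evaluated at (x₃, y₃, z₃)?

3.75

∇E = (10x, 6y, 2z)
Step 1: at (3, -3, -4), ∇E = (30, -18, -8) → (3, -3, -4) − 0.05·(30, -18, -8) = (1.5, -2.1, -3.6)
Step 2: at (1.5, -2.1, -3.6), ∇E = (15, -12.6, -7.2) → (1.5, -2.1, -3.6) − 0.05·(15, -12.6, -7.2) = (0.75, -1.47, -3.24)
Step 3: at (0.75, -1.47, -3.24), ∇E = (7.5, -8.82, -6.48) → (0.75, -1.47, -3.24) − 0.05·(7.5, -8.82, -6.48) = (0.375, -1.029, -2.916)
∂E/∂x at (0.375, -1.029, -2.916) = 3.75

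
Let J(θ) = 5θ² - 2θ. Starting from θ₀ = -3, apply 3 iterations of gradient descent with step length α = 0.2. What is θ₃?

3.4

J′(θ) = 10θ - 2
Step 1: J′(-3) = -32; θ₁ = -3 − 0.2·(-32) = 3.4
Step 2: J′(3.4) = 32; θ₂ = 3.4 − 0.2·32 = -3
Step 3: J′(-3) = -32; θ₃ = -3 − 0.2·(-32) = 3.4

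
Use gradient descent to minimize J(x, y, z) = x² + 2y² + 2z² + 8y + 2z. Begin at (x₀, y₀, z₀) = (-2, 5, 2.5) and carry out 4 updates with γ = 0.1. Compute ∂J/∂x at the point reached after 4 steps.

-1.6384

∇J = (2x, 4y + 8, 4z + 2)
(x₁, y₁, z₁) = (-2, 5, 2.5) − 0.1·(-4, 28, 12) = (-1.6, 2.2, 1.3)
(x₂, y₂, z₂) = (-1.6, 2.2, 1.3) − 0.1·(-3.2, 16.8, 7.2) = (-1.28, 0.52, 0.58)
(x₃, y₃, z₃) = (-1.28, 0.52, 0.58) − 0.1·(-2.56, 10.08, 4.32) = (-1.024, -0.488, 0.148)
(x₄, y₄, z₄) = (-1.024, -0.488, 0.148) − 0.1·(-2.048, 6.048, 2.592) = (-0.8192, -1.0928, -0.1112)
∂J/∂x at (-0.8192, -1.0928, -0.1112) = -1.6384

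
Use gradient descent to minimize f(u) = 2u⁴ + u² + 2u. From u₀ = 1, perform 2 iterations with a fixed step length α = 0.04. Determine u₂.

0.35340544

f′(u) = 8u³ + 2u + 2
u₁ = 1 − 0.04·12 = 0.52
u₂ = 0.52 − 0.04·4.164864 = 0.35340544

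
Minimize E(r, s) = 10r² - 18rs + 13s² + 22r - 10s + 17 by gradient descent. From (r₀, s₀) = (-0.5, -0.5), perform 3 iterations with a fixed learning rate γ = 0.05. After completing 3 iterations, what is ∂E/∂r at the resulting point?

∇E = (20r - 18s + 22, -18r + 26s - 10)
(r₁, s₁) = (-0.5, -0.5) − 0.05·(21, -14) = (-1.55, 0.2)
(r₂, s₂) = (-1.55, 0.2) − 0.05·(-12.6, 23.1) = (-0.92, -0.955)
(r₃, s₃) = (-0.92, -0.955) − 0.05·(20.79, -18.27) = (-1.9595, -0.0415)
∂E/∂r at (-1.9595, -0.0415) = -16.443

-16.443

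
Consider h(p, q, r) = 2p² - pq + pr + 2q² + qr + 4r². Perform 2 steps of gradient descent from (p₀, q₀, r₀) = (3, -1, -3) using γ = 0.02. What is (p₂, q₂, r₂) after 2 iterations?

∇h = (4p - q + r, -p + 4q + r, p + q + 8r)
(p₁, q₁, r₁) = (3, -1, -3) − 0.02·(10, -10, -22) = (2.8, -0.8, -2.56)
(p₂, q₂, r₂) = (2.8, -0.8, -2.56) − 0.02·(9.44, -8.56, -18.48) = (2.6112, -0.6288, -2.1904)

(2.6112, -0.6288, -2.1904)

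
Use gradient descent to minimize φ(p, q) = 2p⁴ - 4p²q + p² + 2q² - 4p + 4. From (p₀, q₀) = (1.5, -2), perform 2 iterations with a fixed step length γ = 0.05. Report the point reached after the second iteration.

(0.16, -0.72)

∇φ = (8p³ - 8pq + 2p - 4, -4p² + 4q)
Step 1: at (1.5, -2), ∇φ = (50, -17) → (1.5, -2) − 0.05·(50, -17) = (-1, -1.15)
Step 2: at (-1, -1.15), ∇φ = (-23.2, -8.6) → (-1, -1.15) − 0.05·(-23.2, -8.6) = (0.16, -0.72)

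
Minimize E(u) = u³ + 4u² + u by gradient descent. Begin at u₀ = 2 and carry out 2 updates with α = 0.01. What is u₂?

E′(u) = 3u² + 8u + 1
u₁ = 2 − 0.01·29 = 1.71
u₂ = 1.71 − 0.01·23.4523 = 1.475477

1.475477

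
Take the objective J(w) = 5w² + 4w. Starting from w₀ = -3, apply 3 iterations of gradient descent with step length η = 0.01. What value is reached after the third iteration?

J′(w) = 10w + 4
w₁ = -3 − 0.01·(-26) = -2.74
w₂ = -2.74 − 0.01·(-23.4) = -2.506
w₃ = -2.506 − 0.01·(-21.06) = -2.2954

-2.2954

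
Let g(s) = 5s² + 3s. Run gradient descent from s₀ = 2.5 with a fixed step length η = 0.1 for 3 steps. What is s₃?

-0.3

g′(s) = 10s + 3
Step 1: g′(2.5) = 28; s₁ = 2.5 − 0.1·28 = -0.3
Step 2: g′(-0.3) = 0; s₂ = -0.3 − 0.1·0 = -0.3
Step 3: g′(-0.3) = 0; s₃ = -0.3 − 0.1·0 = -0.3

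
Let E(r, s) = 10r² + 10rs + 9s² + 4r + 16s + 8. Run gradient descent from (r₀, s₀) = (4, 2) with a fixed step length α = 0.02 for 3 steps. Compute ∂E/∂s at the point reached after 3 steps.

6.208768

∇E = (20r + 10s + 4, 10r + 18s + 16)
(r₁, s₁) = (4, 2) − 0.02·(104, 92) = (1.92, 0.16)
(r₂, s₂) = (1.92, 0.16) − 0.02·(44, 38.08) = (1.04, -0.6016)
(r₃, s₃) = (1.04, -0.6016) − 0.02·(18.784, 15.5712) = (0.66432, -0.913024)
∂E/∂s at (0.66432, -0.913024) = 6.208768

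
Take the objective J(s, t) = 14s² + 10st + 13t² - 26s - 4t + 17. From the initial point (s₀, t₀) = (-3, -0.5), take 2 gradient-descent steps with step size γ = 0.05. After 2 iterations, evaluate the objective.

101.57895

∇J = (28s + 10t - 26, 10s + 26t - 4)
(s₁, t₁) = (-3, -0.5) − 0.05·(-115, -47) = (2.75, 1.85)
(s₂, t₂) = (2.75, 1.85) − 0.05·(69.5, 71.6) = (-0.725, -1.73)
J(-0.725, -1.73) = 101.57895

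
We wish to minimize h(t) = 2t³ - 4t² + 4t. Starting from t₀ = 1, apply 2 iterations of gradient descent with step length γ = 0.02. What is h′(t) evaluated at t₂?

h′(t) = 6t² - 8t + 4
t₁ = 1 − 0.02·2 = 0.96
t₂ = 0.96 − 0.02·1.8496 = 0.923008
h′(t) at (0.923008) = 1.727598608384

1.727598608384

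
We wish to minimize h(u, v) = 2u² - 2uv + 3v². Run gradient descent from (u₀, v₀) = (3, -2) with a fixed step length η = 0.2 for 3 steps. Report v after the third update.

0.32

∇h = (4u - 2v, -2u + 6v)
(u₁, v₁) = (3, -2) − 0.2·(16, -18) = (-0.2, 1.6)
(u₂, v₂) = (-0.2, 1.6) − 0.2·(-4, 10) = (0.6, -0.4)
(u₃, v₃) = (0.6, -0.4) − 0.2·(3.2, -3.6) = (-0.04, 0.32)
v = 0.32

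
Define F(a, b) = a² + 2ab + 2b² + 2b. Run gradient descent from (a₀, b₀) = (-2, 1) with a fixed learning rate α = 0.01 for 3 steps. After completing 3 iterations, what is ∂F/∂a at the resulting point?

-1.997648

∇F = (2a + 2b, 2a + 4b + 2)
Step 1: at (-2, 1), ∇F = (-2, 2) → (-2, 1) − 0.01·(-2, 2) = (-1.98, 0.98)
Step 2: at (-1.98, 0.98), ∇F = (-2, 1.96) → (-1.98, 0.98) − 0.01·(-2, 1.96) = (-1.96, 0.9604)
Step 3: at (-1.96, 0.9604), ∇F = (-1.9992, 1.9216) → (-1.96, 0.9604) − 0.01·(-1.9992, 1.9216) = (-1.940008, 0.941184)
∂F/∂a at (-1.940008, 0.941184) = -1.997648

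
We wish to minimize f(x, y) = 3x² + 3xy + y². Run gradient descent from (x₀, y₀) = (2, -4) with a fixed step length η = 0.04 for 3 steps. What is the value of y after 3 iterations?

-3.777536

∇f = (6x + 3y, 3x + 2y)
(x₁, y₁) = (2, -4) − 0.04·(0, -2) = (2, -3.92)
(x₂, y₂) = (2, -3.92) − 0.04·(0.24, -1.84) = (1.9904, -3.8464)
(x₃, y₃) = (1.9904, -3.8464) − 0.04·(0.4032, -1.7216) = (1.974272, -3.777536)
y = -3.777536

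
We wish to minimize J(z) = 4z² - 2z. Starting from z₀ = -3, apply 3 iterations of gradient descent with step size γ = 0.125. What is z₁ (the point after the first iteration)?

J′(z) = 8z - 2
Step 1: J′(-3) = -26; z₁ = -3 − 0.125·(-26) = 0.25

0.25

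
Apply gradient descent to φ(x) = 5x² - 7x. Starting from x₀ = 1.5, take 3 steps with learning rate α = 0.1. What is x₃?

φ′(x) = 10x - 7
Step 1: φ′(1.5) = 8; x₁ = 1.5 − 0.1·8 = 0.7
Step 2: φ′(0.7) = 0; x₂ = 0.7 − 0.1·0 = 0.7
Step 3: φ′(0.7) = 0; x₃ = 0.7 − 0.1·0 = 0.7

0.7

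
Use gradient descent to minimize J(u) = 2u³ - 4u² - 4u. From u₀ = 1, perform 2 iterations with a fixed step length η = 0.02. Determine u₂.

J′(u) = 6u² - 8u - 4
u₁ = 1 − 0.02·(-6) = 1.12
u₂ = 1.12 − 0.02·(-5.4336) = 1.228672

1.228672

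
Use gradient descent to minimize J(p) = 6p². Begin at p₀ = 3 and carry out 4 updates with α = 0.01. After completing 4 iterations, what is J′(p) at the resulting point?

21.58903296

J′(p) = 12p
Step 1: J′(3) = 36; p₁ = 3 − 0.01·36 = 2.64
Step 2: J′(2.64) = 31.68; p₂ = 2.64 − 0.01·31.68 = 2.3232
Step 3: J′(2.3232) = 27.8784; p₃ = 2.3232 − 0.01·27.8784 = 2.044416
Step 4: J′(2.044416) = 24.532992; p₄ = 2.044416 − 0.01·24.532992 = 1.79908608
J′(p) at (1.79908608) = 21.58903296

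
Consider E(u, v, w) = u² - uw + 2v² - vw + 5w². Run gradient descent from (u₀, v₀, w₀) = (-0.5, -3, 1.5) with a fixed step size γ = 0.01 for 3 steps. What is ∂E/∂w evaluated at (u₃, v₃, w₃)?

∇E = (2u - w, 4v - w, -u - v + 10w)
(u₁, v₁, w₁) = (-0.5, -3, 1.5) − 0.01·(-2.5, -13.5, 18.5) = (-0.475, -2.865, 1.315)
(u₂, v₂, w₂) = (-0.475, -2.865, 1.315) − 0.01·(-2.265, -12.775, 16.49) = (-0.45235, -2.73725, 1.1501)
(u₃, v₃, w₃) = (-0.45235, -2.73725, 1.1501) − 0.01·(-2.0548, -12.0991, 14.6906) = (-0.431802, -2.616259, 1.003194)
∂E/∂w at (-0.431802, -2.616259, 1.003194) = 13.080001

13.080001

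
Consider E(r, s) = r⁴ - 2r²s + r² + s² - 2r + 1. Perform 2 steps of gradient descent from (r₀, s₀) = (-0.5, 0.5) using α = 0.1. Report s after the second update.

∇E = (4r³ - 4rs + 2r - 2, -2r² + 2s)
(r₁, s₁) = (-0.5, 0.5) − 0.1·(-2.5, 0.5) = (-0.25, 0.45)
(r₂, s₂) = (-0.25, 0.45) − 0.1·(-2.1125, 0.775) = (-0.03875, 0.3725)
s = 0.3725

0.3725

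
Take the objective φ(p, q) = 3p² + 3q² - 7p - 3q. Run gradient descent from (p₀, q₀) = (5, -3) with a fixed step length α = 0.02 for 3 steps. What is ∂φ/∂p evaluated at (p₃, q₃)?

∇φ = (6p - 7, 6q - 3)
Step 1: at (5, -3), ∇φ = (23, -21) → (5, -3) − 0.02·(23, -21) = (4.54, -2.58)
Step 2: at (4.54, -2.58), ∇φ = (20.24, -18.48) → (4.54, -2.58) − 0.02·(20.24, -18.48) = (4.1352, -2.2104)
Step 3: at (4.1352, -2.2104), ∇φ = (17.8112, -16.2624) → (4.1352, -2.2104) − 0.02·(17.8112, -16.2624) = (3.778976, -1.885152)
∂φ/∂p at (3.778976, -1.885152) = 15.673856

15.673856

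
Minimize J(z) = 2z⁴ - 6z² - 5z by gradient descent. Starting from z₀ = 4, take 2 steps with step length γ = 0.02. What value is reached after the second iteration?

J′(z) = 8z³ - 12z - 5
Step 1: J′(4) = 459; z₁ = 4 − 0.02·459 = -5.18
Step 2: J′(-5.18) = -1054.774656; z₂ = -5.18 − 0.02·(-1054.774656) = 15.91549312

15.91549312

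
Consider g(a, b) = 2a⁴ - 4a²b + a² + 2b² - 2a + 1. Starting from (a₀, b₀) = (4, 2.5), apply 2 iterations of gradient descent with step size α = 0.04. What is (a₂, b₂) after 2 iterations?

(758.30496256, 33.160864)

∇g = (8a³ - 8ab + 2a - 2, -4a² + 4b)
(a₁, b₁) = (4, 2.5) − 0.04·(438, -54) = (-13.52, 4.66)
(a₂, b₂) = (-13.52, 4.66) − 0.04·(-19295.624064, -712.5216) = (758.30496256, 33.160864)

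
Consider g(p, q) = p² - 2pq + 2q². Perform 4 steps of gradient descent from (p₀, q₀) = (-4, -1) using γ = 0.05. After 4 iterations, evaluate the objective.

4.67853781

∇g = (2p - 2q, -2p + 4q)
(p₁, q₁) = (-4, -1) − 0.05·(-6, 4) = (-3.7, -1.2)
(p₂, q₂) = (-3.7, -1.2) − 0.05·(-5, 2.6) = (-3.45, -1.33)
(p₃, q₃) = (-3.45, -1.33) − 0.05·(-4.24, 1.58) = (-3.238, -1.409)
(p₄, q₄) = (-3.238, -1.409) − 0.05·(-3.658, 0.84) = (-3.0551, -1.451)
g(-3.0551, -1.451) = 4.67853781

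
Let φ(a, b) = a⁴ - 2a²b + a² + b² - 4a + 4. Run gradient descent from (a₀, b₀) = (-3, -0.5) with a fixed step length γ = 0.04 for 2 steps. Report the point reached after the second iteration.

(0.84001024, 0.546528)

∇φ = (4a³ - 4ab + 2a - 4, -2a² + 2b)
Step 1: at (-3, -0.5), ∇φ = (-124, -19) → (-3, -0.5) − 0.04·(-124, -19) = (1.96, 0.26)
Step 2: at (1.96, 0.26), ∇φ = (27.999744, -7.1632) → (1.96, 0.26) − 0.04·(27.999744, -7.1632) = (0.84001024, 0.546528)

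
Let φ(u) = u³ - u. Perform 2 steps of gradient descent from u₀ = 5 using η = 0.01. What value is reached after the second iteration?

3.725572

φ′(u) = 3u² - 1
Step 1: φ′(5) = 74; u₁ = 5 − 0.01·74 = 4.26
Step 2: φ′(4.26) = 53.4428; u₂ = 4.26 − 0.01·53.4428 = 3.725572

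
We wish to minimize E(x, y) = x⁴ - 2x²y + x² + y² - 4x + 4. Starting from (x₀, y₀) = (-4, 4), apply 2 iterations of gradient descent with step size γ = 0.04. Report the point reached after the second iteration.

(-4.23003136, 5.947648)

∇E = (4x³ - 4xy + 2x - 4, -2x² + 2y)
(x₁, y₁) = (-4, 4) − 0.04·(-204, -24) = (4.16, 4.96)
(x₂, y₂) = (4.16, 4.96) − 0.04·(209.750784, -24.6912) = (-4.23003136, 5.947648)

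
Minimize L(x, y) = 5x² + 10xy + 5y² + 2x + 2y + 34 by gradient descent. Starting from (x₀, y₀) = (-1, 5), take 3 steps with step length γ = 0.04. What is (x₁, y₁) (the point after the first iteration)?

(-2.68, 3.32)

∇L = (10x + 10y + 2, 10x + 10y + 2)
(x₁, y₁) = (-1, 5) − 0.04·(42, 42) = (-2.68, 3.32)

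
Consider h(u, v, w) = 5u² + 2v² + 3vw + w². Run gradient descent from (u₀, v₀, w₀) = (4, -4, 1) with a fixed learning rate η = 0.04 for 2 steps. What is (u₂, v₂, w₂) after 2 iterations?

∇h = (10u, 4v + 3w, 3v + 2w)
(u₁, v₁, w₁) = (4, -4, 1) − 0.04·(40, -13, -10) = (2.4, -3.48, 1.4)
(u₂, v₂, w₂) = (2.4, -3.48, 1.4) − 0.04·(24, -9.72, -7.64) = (1.44, -3.0912, 1.7056)

(1.44, -3.0912, 1.7056)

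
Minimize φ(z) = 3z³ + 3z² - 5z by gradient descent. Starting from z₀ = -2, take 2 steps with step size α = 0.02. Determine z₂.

-3.013992

φ′(z) = 9z² + 6z - 5
Step 1: φ′(-2) = 19; z₁ = -2 − 0.02·19 = -2.38
Step 2: φ′(-2.38) = 31.6996; z₂ = -2.38 − 0.02·31.6996 = -3.013992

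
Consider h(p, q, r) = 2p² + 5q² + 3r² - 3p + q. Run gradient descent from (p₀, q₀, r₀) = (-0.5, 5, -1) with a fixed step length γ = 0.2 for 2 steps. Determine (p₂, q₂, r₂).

∇h = (4p - 3, 10q + 1, 6r)
(p₁, q₁, r₁) = (-0.5, 5, -1) − 0.2·(-5, 51, -6) = (0.5, -5.2, 0.2)
(p₂, q₂, r₂) = (0.5, -5.2, 0.2) − 0.2·(-1, -51, 1.2) = (0.7, 5, -0.04)

(0.7, 5, -0.04)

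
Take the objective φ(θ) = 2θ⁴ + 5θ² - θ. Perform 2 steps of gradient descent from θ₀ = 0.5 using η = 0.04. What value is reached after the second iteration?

0.21136

φ′(θ) = 8θ³ + 10θ - 1
θ₁ = 0.5 − 0.04·5 = 0.3
θ₂ = 0.3 − 0.04·2.216 = 0.21136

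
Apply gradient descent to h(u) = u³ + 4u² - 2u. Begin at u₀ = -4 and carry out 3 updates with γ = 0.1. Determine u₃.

h′(u) = 3u² + 8u - 2
Step 1: h′(-4) = 14; u₁ = -4 − 0.1·14 = -5.4
Step 2: h′(-5.4) = 42.28; u₂ = -5.4 − 0.1·42.28 = -9.628
Step 3: h′(-9.628) = 199.071152; u₃ = -9.628 − 0.1·199.071152 = -29.5351152

-29.5351152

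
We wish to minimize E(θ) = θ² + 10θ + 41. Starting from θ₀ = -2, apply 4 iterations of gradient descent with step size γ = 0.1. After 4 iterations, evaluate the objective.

17.50994944

E′(θ) = 2θ + 10
θ₁ = -2 − 0.1·6 = -2.6
θ₂ = -2.6 − 0.1·4.8 = -3.08
θ₃ = -3.08 − 0.1·3.84 = -3.464
θ₄ = -3.464 − 0.1·3.072 = -3.7712
E(-3.7712) = 17.50994944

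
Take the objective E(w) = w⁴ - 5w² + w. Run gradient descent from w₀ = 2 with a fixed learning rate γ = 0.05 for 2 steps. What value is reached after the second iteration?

1.482925

E′(w) = 4w³ - 10w + 1
w₁ = 2 − 0.05·13 = 1.35
w₂ = 1.35 − 0.05·(-2.6585) = 1.482925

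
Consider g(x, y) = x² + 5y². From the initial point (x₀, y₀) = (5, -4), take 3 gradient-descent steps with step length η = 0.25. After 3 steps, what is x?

∇g = (2x, 10y)
(x₁, y₁) = (5, -4) − 0.25·(10, -40) = (2.5, 6)
(x₂, y₂) = (2.5, 6) − 0.25·(5, 60) = (1.25, -9)
(x₃, y₃) = (1.25, -9) − 0.25·(2.5, -90) = (0.625, 13.5)
x = 0.625

0.625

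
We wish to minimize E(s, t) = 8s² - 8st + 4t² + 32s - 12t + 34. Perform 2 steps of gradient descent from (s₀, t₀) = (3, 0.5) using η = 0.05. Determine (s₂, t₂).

∇E = (16s - 8t + 32, -8s + 8t - 12)
(s₁, t₁) = (3, 0.5) − 0.05·(76, -32) = (-0.8, 2.1)
(s₂, t₂) = (-0.8, 2.1) − 0.05·(2.4, 11.2) = (-0.92, 1.54)

(-0.92, 1.54)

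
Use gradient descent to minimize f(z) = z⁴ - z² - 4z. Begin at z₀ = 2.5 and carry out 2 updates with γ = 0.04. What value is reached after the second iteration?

0.54133504

f′(z) = 4z³ - 2z - 4
z₁ = 2.5 − 0.04·53.5 = 0.36
z₂ = 0.36 − 0.04·(-4.533376) = 0.54133504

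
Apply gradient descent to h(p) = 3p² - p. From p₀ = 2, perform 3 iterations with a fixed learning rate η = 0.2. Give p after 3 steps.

0.152

h′(p) = 6p - 1
p₁ = 2 − 0.2·11 = -0.2
p₂ = -0.2 − 0.2·(-2.2) = 0.24
p₃ = 0.24 − 0.2·0.44 = 0.152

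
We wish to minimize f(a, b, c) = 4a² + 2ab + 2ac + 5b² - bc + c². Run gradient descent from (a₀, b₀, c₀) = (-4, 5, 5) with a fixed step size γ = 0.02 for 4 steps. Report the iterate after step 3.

∇f = (8a + 2b + 2c, 2a + 10b - c, 2a - b + 2c)
(a₁, b₁, c₁) = (-4, 5, 5) − 0.02·(-12, 37, -3) = (-3.76, 4.26, 5.06)
(a₂, b₂, c₂) = (-3.76, 4.26, 5.06) − 0.02·(-11.44, 30.02, -1.66) = (-3.5312, 3.6596, 5.0932)
(a₃, b₃, c₃) = (-3.5312, 3.6596, 5.0932) − 0.02·(-10.744, 24.4404, -0.5356) = (-3.31632, 3.170792, 5.103912)

(-3.31632, 3.170792, 5.103912)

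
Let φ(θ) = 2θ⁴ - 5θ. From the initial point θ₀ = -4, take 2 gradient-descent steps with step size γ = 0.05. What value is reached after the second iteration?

φ′(θ) = 8θ³ - 5
Step 1: φ′(-4) = -517; θ₁ = -4 − 0.05·(-517) = 21.85
Step 2: φ′(21.85) = 83448.453; θ₂ = 21.85 − 0.05·83448.453 = -4150.57265

-4150.57265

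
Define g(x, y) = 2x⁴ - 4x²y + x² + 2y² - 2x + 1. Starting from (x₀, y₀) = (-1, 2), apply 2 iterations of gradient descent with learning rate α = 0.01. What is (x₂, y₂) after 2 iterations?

(-1.07228288, 1.924864)

∇g = (8x³ - 8xy + 2x - 2, -4x² + 4y)
(x₁, y₁) = (-1, 2) − 0.01·(4, 4) = (-1.04, 1.96)
(x₂, y₂) = (-1.04, 1.96) − 0.01·(3.228288, 3.5136) = (-1.07228288, 1.924864)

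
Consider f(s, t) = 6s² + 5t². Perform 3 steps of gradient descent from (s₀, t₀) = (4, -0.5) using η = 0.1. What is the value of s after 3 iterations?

-0.032

∇f = (12s, 10t)
(s₁, t₁) = (4, -0.5) − 0.1·(48, -5) = (-0.8, 0)
(s₂, t₂) = (-0.8, 0) − 0.1·(-9.6, 0) = (0.16, 0)
(s₃, t₃) = (0.16, 0) − 0.1·(1.92, 0) = (-0.032, 0)
s = -0.032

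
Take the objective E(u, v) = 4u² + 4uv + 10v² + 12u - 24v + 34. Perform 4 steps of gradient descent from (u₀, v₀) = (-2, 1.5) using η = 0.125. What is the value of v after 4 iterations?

1.21875

∇E = (8u + 4v + 12, 4u + 20v - 24)
(u₁, v₁) = (-2, 1.5) − 0.125·(2, -2) = (-2.25, 1.75)
(u₂, v₂) = (-2.25, 1.75) − 0.125·(1, 2) = (-2.375, 1.5)
(u₃, v₃) = (-2.375, 1.5) − 0.125·(-1, -3.5) = (-2.25, 1.9375)
(u₄, v₄) = (-2.25, 1.9375) − 0.125·(1.75, 5.75) = (-2.46875, 1.21875)
v = 1.21875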